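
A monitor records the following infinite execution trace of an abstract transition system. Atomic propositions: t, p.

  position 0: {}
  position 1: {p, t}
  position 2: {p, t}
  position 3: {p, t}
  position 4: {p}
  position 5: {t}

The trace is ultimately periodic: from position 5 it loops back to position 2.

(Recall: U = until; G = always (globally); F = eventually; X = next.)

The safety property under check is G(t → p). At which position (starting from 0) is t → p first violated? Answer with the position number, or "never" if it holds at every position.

Check t → p at each position in order: 0 ✓, 1 ✓, 2 ✓, 3 ✓, 4 ✓.
At position 5 the labels are {t}, so t → p is false there. This is the first violation.

5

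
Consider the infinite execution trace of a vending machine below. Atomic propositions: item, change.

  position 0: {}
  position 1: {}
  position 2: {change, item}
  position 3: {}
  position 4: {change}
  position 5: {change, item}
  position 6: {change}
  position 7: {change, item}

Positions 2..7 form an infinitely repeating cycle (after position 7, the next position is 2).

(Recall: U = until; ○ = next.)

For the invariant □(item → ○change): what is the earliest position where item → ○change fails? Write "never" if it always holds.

2

Check item → ○change at each position in order: 0 ✓, 1 ✓.
At position 2 the labels are {change, item} and the next position 3 has {}, so item → ○change is false there. This is the first violation.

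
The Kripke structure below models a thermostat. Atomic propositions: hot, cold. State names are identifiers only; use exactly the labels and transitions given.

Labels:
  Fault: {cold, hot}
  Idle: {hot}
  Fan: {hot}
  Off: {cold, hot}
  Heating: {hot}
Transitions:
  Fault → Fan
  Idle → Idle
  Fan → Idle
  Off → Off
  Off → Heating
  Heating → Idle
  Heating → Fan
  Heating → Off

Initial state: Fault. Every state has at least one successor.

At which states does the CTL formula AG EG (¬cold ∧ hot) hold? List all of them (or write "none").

{Idle, Fan}

States satisfying EG (¬cold ∧ hot): {Idle, Fan, Heating}.
States satisfying AG EG (¬cold ∧ hot): {Idle, Fan}.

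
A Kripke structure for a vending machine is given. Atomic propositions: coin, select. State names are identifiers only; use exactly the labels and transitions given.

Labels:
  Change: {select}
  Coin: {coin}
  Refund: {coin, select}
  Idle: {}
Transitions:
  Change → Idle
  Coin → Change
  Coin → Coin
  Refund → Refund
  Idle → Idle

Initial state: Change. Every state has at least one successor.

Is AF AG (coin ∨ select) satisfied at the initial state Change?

No

States satisfying AG (coin ∨ select): {Refund}.
States satisfying AF AG (coin ∨ select): {Refund}.
There is a path from Change along which AG (coin ∨ select) never holds.
Change ∉ Sat(AF AG (coin ∨ select)).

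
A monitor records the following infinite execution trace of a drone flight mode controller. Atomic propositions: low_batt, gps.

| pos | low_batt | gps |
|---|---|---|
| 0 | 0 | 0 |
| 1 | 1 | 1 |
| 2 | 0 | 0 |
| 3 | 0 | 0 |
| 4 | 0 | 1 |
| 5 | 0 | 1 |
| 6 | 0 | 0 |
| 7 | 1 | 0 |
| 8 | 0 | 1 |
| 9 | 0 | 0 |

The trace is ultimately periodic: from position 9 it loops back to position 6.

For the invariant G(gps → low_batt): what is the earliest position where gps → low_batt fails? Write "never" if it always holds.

4

Check gps → low_batt at each position in order: 0 ✓, 1 ✓, 2 ✓, 3 ✓.
At position 4 the labels are {gps}, so gps → low_batt is false there. This is the first violation.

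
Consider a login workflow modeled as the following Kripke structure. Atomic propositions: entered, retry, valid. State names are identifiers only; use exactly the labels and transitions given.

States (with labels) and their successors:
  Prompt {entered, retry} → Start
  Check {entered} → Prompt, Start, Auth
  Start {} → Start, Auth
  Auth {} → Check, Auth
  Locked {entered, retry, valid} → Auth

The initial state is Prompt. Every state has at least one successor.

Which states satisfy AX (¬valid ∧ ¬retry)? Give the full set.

{Prompt, Start, Auth, Locked}

States satisfying ¬valid ∧ ¬retry: {Check, Start, Auth}.
States satisfying AX (¬valid ∧ ¬retry): {Prompt, Start, Auth, Locked}.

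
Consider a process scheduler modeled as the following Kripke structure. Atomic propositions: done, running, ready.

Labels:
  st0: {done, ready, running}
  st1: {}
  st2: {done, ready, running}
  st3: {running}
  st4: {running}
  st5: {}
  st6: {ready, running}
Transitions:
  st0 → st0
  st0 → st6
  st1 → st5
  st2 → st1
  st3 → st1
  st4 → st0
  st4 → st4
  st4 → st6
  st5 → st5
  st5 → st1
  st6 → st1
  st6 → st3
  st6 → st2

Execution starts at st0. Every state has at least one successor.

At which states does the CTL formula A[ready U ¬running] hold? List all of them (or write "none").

{st1, st2, st5}

States satisfying ready: {st0, st2, st6}.
States satisfying ¬running: {st1, st5}.
States satisfying A[ready U ¬running]: {st1, st2, st5}.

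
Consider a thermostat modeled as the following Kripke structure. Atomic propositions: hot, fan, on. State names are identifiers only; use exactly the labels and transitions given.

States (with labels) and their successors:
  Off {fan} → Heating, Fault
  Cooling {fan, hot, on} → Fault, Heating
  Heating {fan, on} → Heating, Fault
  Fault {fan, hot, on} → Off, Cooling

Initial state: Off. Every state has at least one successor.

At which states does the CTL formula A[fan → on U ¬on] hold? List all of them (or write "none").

{Off}

States satisfying fan → on: {Cooling, Heating, Fault}.
States satisfying ¬on: {Off}.
States satisfying A[fan → on U ¬on]: {Off}.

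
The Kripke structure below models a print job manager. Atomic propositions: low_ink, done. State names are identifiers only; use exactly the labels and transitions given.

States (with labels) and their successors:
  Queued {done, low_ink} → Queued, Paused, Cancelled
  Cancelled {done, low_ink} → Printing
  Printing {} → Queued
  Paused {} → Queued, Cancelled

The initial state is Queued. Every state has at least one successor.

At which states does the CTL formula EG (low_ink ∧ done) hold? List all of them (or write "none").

{Queued}

States satisfying low_ink ∧ done: {Queued, Cancelled}.
States satisfying EG (low_ink ∧ done): {Queued}.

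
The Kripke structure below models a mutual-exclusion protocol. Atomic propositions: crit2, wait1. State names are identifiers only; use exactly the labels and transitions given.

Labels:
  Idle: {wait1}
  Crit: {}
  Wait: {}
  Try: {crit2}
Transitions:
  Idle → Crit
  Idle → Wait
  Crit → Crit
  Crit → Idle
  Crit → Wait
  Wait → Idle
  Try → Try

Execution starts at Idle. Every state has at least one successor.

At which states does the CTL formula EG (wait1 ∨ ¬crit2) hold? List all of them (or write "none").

{Idle, Crit, Wait}

States satisfying wait1 ∨ ¬crit2: {Idle, Crit, Wait}.
States satisfying EG (wait1 ∨ ¬crit2): {Idle, Crit, Wait}.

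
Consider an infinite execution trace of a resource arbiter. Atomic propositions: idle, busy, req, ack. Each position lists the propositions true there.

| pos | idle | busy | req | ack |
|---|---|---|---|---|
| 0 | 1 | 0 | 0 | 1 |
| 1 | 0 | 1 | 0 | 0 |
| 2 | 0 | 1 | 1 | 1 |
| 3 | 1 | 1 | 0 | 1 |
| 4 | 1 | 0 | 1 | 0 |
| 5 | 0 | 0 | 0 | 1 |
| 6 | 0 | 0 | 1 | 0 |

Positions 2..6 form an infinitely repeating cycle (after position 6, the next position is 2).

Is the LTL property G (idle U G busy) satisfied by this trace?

Violated

idle U G busy must hold at every position from 0 onward. It fails at position 0, so G (idle U G busy) is false.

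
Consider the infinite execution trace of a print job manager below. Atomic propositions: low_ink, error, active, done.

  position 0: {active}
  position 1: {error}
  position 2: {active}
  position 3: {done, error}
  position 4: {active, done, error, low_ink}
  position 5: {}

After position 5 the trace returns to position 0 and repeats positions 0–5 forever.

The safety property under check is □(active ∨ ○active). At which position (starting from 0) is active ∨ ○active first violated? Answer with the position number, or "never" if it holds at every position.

never

active ∨ ○active holds at every position 0..5, and those are all the positions the trace ever visits, so the invariant □(active ∨ ○active) is never violated.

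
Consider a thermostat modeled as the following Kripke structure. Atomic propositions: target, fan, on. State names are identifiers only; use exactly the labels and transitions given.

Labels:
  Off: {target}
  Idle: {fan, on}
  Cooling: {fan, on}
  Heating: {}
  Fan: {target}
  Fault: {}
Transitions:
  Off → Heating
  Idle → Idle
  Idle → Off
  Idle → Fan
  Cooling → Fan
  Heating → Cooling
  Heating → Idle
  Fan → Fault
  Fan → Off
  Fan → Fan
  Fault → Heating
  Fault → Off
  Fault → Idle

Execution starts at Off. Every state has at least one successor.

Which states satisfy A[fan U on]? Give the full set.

States satisfying fan: {Idle, Cooling}.
States satisfying on: {Idle, Cooling}.
States satisfying A[fan U on]: {Idle, Cooling}.

{Idle, Cooling}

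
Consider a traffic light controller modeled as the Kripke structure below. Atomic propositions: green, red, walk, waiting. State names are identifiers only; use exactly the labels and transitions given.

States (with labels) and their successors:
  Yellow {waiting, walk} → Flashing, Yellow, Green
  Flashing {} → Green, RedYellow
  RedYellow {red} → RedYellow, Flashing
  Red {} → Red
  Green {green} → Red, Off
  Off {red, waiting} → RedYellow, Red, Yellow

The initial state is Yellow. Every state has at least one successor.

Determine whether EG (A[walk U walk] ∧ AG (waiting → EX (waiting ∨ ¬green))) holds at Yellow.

Yes

States satisfying EG (A[walk U walk] ∧ AG (waiting → EX (waiting ∨ ¬green))): {Yellow}.
Yellow ∈ Sat(EG (A[walk U walk] ∧ AG (waiting → EX (waiting ∨ ¬green)))).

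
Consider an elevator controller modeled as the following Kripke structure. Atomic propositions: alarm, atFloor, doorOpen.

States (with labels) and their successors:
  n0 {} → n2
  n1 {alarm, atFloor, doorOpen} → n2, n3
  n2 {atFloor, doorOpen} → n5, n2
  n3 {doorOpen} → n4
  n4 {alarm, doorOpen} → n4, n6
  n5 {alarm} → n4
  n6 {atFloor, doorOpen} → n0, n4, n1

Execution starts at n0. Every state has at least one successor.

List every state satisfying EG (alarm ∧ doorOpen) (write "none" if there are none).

{n4}

States satisfying alarm ∧ doorOpen: {n1, n4}.
States satisfying EG (alarm ∧ doorOpen): {n4}.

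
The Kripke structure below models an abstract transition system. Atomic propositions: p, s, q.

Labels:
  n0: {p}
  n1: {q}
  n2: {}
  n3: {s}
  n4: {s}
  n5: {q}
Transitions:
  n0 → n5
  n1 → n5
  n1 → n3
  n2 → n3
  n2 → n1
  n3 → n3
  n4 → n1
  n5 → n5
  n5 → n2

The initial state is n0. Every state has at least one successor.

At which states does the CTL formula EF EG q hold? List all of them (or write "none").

States satisfying EG q: {n1, n5}.
States satisfying EF EG q: {n0, n1, n2, n4, n5}.

{n0, n1, n2, n4, n5}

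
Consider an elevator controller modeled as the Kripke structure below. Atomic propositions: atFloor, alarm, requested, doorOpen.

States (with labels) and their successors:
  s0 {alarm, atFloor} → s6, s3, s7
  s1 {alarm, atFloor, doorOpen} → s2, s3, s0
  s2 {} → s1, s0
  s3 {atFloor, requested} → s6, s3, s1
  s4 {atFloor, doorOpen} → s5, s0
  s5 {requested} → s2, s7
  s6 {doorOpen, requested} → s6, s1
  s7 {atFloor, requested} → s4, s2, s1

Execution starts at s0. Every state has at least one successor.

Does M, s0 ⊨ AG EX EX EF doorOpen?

States satisfying EX EX EF doorOpen: {s0, s1, s2, s3, s4, s5, s6, s7}.
States satisfying AG EX EX EF doorOpen: {s0, s1, s2, s3, s4, s5, s6, s7}.
Every state reachable from s0 satisfies EX EX EF doorOpen.
s0 ∈ Sat(AG EX EX EF doorOpen).

Holds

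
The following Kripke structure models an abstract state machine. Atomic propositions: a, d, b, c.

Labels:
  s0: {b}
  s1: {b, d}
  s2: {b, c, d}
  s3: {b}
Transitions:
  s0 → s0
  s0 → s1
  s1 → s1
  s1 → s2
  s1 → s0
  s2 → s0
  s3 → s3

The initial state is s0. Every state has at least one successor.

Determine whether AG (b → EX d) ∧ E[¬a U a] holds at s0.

States satisfying b → EX d: {s0, s1}.
States satisfying AG (b → EX d): ∅.
States satisfying ¬a: {s0, s1, s2, s3}.
States satisfying a: ∅.
States satisfying E[¬a U a]: ∅.
States satisfying AG (b → EX d) ∧ E[¬a U a]: ∅.
s0 ∉ Sat(AG (b → EX d) ∧ E[¬a U a]).

Does not hold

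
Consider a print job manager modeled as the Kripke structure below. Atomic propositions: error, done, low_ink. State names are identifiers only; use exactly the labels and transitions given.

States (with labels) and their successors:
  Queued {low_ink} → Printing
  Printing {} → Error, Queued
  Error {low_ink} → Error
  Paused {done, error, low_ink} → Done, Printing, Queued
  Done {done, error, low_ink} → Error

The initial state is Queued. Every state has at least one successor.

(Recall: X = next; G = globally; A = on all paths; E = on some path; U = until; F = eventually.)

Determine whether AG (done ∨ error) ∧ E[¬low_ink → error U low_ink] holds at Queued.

Violated

States satisfying done ∨ error: {Paused, Done}.
States satisfying AG (done ∨ error): ∅.
States satisfying ¬low_ink → error: {Queued, Error, Paused, Done}.
States satisfying low_ink: {Queued, Error, Paused, Done}.
States satisfying E[¬low_ink → error U low_ink]: {Queued, Error, Paused, Done}.
States satisfying AG (done ∨ error) ∧ E[¬low_ink → error U low_ink]: ∅.
Queued ∉ Sat(AG (done ∨ error) ∧ E[¬low_ink → error U low_ink]).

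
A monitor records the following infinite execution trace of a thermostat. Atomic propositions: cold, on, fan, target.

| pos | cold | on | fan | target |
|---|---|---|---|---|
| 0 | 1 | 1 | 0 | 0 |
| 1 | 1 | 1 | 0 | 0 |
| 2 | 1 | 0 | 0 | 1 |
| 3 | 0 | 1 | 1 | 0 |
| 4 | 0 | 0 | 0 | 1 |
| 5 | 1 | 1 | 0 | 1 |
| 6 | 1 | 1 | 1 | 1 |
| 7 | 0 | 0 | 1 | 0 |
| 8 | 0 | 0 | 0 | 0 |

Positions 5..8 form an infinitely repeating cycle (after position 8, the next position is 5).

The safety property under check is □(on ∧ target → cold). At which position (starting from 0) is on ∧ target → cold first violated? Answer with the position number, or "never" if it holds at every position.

on ∧ target → cold holds at every position 0..8, and those are all the positions the trace ever visits, so the invariant □(on ∧ target → cold) is never violated.

never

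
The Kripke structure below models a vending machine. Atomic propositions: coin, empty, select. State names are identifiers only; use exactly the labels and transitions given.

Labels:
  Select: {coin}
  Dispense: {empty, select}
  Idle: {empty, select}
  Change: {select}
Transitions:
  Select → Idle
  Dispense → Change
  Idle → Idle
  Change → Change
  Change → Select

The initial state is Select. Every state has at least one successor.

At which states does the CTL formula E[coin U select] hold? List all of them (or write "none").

{Select, Dispense, Idle, Change}

States satisfying coin: {Select}.
States satisfying select: {Dispense, Idle, Change}.
States satisfying E[coin U select]: {Select, Dispense, Idle, Change}.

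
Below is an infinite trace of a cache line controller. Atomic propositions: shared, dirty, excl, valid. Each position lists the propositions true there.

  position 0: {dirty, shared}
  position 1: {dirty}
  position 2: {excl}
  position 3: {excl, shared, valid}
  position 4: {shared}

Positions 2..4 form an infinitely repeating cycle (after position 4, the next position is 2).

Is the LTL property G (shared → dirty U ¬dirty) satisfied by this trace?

shared → dirty U ¬dirty holds at every position 0..4, and those are all positions ever visited, so G (shared → dirty U ¬dirty) holds.
Positions where shared holds: 0, 3, 4.
Check dirty U ¬dirty at each: 0→ok, 3→ok, 4→ok.

Yes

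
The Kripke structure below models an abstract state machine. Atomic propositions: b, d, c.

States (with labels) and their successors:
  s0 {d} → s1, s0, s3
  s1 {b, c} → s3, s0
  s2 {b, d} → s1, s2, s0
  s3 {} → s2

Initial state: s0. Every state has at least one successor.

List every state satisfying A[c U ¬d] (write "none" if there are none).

States satisfying c: {s1}.
States satisfying ¬d: {s1, s3}.
States satisfying A[c U ¬d]: {s1, s3}.

{s1, s3}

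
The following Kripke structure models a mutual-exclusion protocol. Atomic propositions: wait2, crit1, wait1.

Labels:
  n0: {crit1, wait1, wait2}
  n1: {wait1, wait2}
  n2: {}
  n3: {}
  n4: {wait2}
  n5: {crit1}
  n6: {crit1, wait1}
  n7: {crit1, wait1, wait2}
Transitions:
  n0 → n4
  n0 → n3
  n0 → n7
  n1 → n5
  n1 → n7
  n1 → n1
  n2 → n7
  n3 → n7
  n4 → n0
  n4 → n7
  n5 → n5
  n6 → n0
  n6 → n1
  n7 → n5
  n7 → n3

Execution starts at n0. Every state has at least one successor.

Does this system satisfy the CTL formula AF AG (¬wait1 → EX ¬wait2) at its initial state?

No

States satisfying AG (¬wait1 → EX ¬wait2): {n5}.
States satisfying AF AG (¬wait1 → EX ¬wait2): {n5}.
There is a path from n0 along which AG (¬wait1 → EX ¬wait2) never holds.
n0 ∉ Sat(AF AG (¬wait1 → EX ¬wait2)).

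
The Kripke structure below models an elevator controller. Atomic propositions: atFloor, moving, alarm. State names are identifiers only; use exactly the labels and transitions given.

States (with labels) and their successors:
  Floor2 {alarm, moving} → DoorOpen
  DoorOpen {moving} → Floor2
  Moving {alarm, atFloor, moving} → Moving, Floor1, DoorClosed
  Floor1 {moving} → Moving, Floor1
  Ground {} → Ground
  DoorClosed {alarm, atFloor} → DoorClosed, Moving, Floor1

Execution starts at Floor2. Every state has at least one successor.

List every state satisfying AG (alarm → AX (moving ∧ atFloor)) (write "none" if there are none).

{Ground}

States satisfying alarm → AX (moving ∧ atFloor): {DoorOpen, Floor1, Ground}.
States satisfying AG (alarm → AX (moving ∧ atFloor)): {Ground}.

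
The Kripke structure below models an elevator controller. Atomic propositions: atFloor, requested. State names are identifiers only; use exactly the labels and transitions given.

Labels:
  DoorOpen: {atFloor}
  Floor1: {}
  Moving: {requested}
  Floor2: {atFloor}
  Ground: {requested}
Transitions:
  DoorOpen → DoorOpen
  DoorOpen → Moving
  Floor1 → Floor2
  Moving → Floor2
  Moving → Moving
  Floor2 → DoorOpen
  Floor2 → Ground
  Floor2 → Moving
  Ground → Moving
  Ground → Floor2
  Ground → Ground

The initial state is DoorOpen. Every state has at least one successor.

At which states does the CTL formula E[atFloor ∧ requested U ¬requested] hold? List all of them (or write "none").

States satisfying atFloor ∧ requested: ∅.
States satisfying ¬requested: {DoorOpen, Floor1, Floor2}.
States satisfying E[atFloor ∧ requested U ¬requested]: {DoorOpen, Floor1, Floor2}.

{DoorOpen, Floor1, Floor2}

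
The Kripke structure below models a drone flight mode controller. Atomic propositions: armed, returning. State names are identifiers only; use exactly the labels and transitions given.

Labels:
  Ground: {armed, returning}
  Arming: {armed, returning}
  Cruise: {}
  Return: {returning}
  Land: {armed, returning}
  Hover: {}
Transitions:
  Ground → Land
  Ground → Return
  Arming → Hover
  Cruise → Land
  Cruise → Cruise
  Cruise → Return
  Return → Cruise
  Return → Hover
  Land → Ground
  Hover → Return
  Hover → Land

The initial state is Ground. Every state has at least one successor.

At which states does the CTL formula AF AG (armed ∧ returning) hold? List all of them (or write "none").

States satisfying AG (armed ∧ returning): ∅.
States satisfying AF AG (armed ∧ returning): ∅.

none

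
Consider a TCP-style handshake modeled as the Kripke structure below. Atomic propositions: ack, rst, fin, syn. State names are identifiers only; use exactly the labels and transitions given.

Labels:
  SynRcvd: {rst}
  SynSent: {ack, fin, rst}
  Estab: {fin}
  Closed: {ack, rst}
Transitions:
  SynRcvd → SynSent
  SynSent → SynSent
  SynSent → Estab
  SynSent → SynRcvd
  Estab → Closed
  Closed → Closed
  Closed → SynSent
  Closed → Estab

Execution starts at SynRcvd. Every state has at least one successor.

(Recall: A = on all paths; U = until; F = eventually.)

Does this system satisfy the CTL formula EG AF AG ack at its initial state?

States satisfying AF AG ack: ∅.
States satisfying EG AF AG ack: ∅.
No suitable path/successor from SynRcvd witnesses the formula.
SynRcvd ∉ Sat(EG AF AG ack).

No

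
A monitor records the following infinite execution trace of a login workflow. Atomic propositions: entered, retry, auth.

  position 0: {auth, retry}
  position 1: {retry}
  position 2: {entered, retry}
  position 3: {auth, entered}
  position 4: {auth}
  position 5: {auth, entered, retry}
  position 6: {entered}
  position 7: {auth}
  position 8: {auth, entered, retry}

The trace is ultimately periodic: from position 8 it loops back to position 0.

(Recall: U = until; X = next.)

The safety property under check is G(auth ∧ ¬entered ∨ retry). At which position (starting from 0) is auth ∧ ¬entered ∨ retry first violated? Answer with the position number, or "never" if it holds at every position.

Check auth ∧ ¬entered ∨ retry at each position in order: 0 ✓, 1 ✓, 2 ✓.
At position 3 the labels are {auth, entered}, so auth ∧ ¬entered ∨ retry is false there. This is the first violation.

3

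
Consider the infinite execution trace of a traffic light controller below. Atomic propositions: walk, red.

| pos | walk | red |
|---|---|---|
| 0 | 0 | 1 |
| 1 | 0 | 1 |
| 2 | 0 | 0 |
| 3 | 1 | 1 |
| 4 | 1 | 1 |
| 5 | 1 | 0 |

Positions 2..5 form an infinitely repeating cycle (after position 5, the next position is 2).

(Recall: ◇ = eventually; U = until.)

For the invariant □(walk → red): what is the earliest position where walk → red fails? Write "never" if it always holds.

Check walk → red at each position in order: 0 ✓, 1 ✓, 2 ✓, 3 ✓, 4 ✓.
At position 5 the labels are {walk}, so walk → red is false there. This is the first violation.

5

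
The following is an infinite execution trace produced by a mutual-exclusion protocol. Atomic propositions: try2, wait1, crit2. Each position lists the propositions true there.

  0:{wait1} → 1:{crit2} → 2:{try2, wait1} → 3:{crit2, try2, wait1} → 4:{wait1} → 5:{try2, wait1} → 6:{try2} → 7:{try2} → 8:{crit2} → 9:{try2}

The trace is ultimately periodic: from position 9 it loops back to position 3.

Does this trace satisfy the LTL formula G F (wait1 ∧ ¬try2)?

Yes

F (wait1 ∧ ¬try2) holds at every position 0..9, and those are all positions ever visited, so G F (wait1 ∧ ¬try2) holds.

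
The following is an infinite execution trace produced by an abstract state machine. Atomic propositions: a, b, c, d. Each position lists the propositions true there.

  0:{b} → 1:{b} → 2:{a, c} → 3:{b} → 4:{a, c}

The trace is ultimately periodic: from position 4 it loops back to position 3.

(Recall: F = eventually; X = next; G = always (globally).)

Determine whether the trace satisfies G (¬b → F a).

¬b → F a holds at every position 0..4, and those are all positions ever visited, so G (¬b → F a) holds.
Positions where ¬b holds: 2, 4.
Check F a at each: 2→ok, 4→ok.

Yes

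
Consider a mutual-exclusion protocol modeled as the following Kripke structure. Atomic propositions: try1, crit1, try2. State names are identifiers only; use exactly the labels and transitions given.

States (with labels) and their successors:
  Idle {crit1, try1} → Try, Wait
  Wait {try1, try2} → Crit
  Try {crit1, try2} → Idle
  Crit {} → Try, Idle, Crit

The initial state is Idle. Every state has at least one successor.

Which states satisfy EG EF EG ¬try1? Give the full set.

{Idle, Wait, Try, Crit}

States satisfying EF EG ¬try1: {Idle, Wait, Try, Crit}.
States satisfying EG EF EG ¬try1: {Idle, Wait, Try, Crit}.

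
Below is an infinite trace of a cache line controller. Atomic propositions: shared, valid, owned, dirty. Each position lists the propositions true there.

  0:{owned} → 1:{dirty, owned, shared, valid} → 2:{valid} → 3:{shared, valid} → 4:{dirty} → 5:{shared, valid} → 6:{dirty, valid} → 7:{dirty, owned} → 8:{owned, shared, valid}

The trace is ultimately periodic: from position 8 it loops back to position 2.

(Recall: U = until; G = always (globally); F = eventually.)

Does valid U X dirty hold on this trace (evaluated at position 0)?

Satisfied

Walking from position 0: X dirty first holds at position 0, and valid holds at every earlier position along the way, so valid U X dirty holds.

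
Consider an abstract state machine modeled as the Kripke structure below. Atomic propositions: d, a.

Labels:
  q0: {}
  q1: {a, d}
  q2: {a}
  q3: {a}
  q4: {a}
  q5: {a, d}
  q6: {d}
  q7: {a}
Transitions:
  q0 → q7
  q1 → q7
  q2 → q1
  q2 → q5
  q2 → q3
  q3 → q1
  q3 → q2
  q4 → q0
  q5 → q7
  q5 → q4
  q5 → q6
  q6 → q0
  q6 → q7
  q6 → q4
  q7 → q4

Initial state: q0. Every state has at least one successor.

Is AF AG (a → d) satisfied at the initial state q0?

Does not hold

States satisfying AG (a → d): ∅.
States satisfying AF AG (a → d): ∅.
There is a path from q0 along which AG (a → d) never holds.
q0 ∉ Sat(AF AG (a → d)).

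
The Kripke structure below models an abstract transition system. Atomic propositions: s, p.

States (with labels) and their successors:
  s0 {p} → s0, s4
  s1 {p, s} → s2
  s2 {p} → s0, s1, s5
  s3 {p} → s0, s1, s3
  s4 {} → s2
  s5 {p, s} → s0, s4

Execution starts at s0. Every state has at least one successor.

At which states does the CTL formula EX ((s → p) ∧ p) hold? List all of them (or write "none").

{s0, s1, s2, s3, s4, s5}

States satisfying (s → p) ∧ p: {s0, s1, s2, s3, s5}.
States satisfying EX ((s → p) ∧ p): {s0, s1, s2, s3, s4, s5}.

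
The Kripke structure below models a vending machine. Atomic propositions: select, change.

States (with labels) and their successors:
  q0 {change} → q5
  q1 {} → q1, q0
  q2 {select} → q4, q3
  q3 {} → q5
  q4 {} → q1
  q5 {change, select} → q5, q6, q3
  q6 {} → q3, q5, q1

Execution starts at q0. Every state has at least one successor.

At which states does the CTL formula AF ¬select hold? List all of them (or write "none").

States satisfying ¬select: {q0, q1, q3, q4, q6}.
States satisfying AF ¬select: {q0, q1, q2, q3, q4, q6}.

{q0, q1, q2, q3, q4, q6}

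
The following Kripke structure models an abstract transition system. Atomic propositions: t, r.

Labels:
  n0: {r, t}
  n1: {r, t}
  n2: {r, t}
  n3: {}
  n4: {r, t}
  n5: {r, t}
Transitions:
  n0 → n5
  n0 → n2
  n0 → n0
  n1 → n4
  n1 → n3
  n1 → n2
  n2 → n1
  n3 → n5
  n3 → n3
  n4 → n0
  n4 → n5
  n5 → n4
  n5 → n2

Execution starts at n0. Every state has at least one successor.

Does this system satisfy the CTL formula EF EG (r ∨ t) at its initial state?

States satisfying EG (r ∨ t): {n0, n1, n2, n4, n5}.
States satisfying EF EG (r ∨ t): {n0, n1, n2, n3, n4, n5}.
Some path from n0 reaches a state where EG (r ∨ t) holds.
n0 ∈ Sat(EF EG (r ∨ t)).

Satisfied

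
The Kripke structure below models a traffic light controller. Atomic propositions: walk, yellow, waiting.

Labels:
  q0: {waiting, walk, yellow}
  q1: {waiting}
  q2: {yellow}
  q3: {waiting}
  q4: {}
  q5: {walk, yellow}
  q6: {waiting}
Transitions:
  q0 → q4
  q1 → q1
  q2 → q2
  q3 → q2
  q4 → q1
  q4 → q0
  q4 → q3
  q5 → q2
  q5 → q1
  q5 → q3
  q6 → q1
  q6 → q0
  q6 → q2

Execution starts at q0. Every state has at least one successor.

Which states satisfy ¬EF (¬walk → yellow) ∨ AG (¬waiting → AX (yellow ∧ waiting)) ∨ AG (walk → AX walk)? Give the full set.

States satisfying ¬walk → yellow: {q0, q2, q5}.
States satisfying EF (¬walk → yellow): {q0, q2, q3, q4, q5, q6}.
States satisfying ¬EF (¬walk → yellow): {q1}.
States satisfying ¬waiting → AX (yellow ∧ waiting): {q0, q1, q3, q6}.
States satisfying AG (¬waiting → AX (yellow ∧ waiting)): {q1}.
States satisfying walk → AX walk: {q1, q2, q3, q4, q6}.
States satisfying AG (walk → AX walk): {q1, q2, q3}.
States satisfying ¬EF (¬walk → yellow) ∨ AG (¬waiting → AX (yellow ∧ waiting)) ∨ AG (walk → AX walk): {q1, q2, q3}.

{q1, q2, q3}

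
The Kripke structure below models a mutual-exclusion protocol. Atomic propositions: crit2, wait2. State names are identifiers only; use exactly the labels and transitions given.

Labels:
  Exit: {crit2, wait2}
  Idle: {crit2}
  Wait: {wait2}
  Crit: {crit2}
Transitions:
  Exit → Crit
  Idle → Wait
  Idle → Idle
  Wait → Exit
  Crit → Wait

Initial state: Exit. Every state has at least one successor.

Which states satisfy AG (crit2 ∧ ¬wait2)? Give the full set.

none

States satisfying crit2 ∧ ¬wait2: {Idle, Crit}.
States satisfying AG (crit2 ∧ ¬wait2): ∅.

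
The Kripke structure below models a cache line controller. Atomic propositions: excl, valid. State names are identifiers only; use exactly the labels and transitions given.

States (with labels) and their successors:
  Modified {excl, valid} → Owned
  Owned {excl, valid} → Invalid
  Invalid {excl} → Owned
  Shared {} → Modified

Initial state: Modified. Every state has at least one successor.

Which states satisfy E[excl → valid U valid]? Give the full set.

States satisfying excl → valid: {Modified, Owned, Shared}.
States satisfying valid: {Modified, Owned}.
States satisfying E[excl → valid U valid]: {Modified, Owned, Shared}.

{Modified, Owned, Shared}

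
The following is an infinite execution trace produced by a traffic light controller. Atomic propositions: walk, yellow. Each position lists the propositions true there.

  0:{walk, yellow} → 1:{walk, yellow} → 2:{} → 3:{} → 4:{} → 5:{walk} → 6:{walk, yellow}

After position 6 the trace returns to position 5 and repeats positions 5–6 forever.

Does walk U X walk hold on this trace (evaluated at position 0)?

Walking from position 0: X walk first holds at position 0, and walk holds at every earlier position along the way, so walk U X walk holds.

Satisfied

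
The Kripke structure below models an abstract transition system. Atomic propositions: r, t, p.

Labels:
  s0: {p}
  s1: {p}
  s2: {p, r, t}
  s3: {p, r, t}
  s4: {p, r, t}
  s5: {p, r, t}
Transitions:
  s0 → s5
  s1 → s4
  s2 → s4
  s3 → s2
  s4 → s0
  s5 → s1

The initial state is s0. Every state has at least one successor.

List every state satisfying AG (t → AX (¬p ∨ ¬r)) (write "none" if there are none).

States satisfying t → AX (¬p ∨ ¬r): {s0, s1, s4, s5}.
States satisfying AG (t → AX (¬p ∨ ¬r)): {s0, s1, s4, s5}.

{s0, s1, s4, s5}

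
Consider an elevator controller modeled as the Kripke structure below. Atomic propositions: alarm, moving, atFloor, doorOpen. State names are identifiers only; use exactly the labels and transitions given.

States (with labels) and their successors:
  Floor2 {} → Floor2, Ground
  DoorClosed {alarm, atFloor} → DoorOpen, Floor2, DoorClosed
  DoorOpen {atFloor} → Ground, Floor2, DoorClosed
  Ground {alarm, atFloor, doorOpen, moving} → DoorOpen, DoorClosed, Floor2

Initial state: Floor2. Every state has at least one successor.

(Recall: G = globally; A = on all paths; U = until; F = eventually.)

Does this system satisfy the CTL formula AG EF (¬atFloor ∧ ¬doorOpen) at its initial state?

Satisfied

States satisfying EF (¬atFloor ∧ ¬doorOpen): {Floor2, DoorClosed, DoorOpen, Ground}.
States satisfying AG EF (¬atFloor ∧ ¬doorOpen): {Floor2, DoorClosed, DoorOpen, Ground}.
Every state reachable from Floor2 satisfies EF (¬atFloor ∧ ¬doorOpen).
Floor2 ∈ Sat(AG EF (¬atFloor ∧ ¬doorOpen)).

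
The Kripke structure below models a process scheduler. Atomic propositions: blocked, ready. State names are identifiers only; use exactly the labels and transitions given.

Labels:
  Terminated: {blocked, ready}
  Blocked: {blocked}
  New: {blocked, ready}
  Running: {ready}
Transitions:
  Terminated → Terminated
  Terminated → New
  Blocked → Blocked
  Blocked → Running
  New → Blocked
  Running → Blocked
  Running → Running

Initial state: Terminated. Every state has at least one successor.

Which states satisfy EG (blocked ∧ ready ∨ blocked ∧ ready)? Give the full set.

States satisfying blocked ∧ ready ∨ blocked ∧ ready: {Terminated, New}.
States satisfying EG (blocked ∧ ready ∨ blocked ∧ ready): {Terminated}.

{Terminated}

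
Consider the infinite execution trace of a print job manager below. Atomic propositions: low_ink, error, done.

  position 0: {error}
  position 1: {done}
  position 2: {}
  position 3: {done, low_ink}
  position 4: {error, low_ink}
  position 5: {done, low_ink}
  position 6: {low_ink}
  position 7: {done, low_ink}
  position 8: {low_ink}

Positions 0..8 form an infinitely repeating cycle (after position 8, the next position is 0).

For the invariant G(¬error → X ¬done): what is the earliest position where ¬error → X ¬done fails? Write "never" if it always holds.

2

Check ¬error → X ¬done at each position in order: 0 ✓, 1 ✓.
At position 2 the labels are {} and the next position 3 has {done, low_ink}, so ¬error → X ¬done is false there. This is the first violation.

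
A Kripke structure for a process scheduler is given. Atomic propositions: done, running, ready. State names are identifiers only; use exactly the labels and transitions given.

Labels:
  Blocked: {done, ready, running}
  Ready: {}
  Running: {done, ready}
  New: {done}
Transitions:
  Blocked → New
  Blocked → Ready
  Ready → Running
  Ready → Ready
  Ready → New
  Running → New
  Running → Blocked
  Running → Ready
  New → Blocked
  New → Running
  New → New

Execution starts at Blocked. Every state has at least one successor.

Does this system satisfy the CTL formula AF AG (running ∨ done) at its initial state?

No

States satisfying AG (running ∨ done): ∅.
States satisfying AF AG (running ∨ done): ∅.
There is a path from Blocked along which AG (running ∨ done) never holds.
Blocked ∉ Sat(AF AG (running ∨ done)).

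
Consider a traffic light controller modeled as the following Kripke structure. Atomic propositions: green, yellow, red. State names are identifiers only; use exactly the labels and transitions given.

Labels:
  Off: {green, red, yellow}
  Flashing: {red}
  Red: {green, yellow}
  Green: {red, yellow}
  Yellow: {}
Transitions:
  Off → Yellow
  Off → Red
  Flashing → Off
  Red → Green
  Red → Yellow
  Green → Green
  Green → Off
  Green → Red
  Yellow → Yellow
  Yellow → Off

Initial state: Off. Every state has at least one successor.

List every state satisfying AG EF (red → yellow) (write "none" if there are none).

States satisfying EF (red → yellow): {Off, Flashing, Red, Green, Yellow}.
States satisfying AG EF (red → yellow): {Off, Flashing, Red, Green, Yellow}.

{Off, Flashing, Red, Green, Yellow}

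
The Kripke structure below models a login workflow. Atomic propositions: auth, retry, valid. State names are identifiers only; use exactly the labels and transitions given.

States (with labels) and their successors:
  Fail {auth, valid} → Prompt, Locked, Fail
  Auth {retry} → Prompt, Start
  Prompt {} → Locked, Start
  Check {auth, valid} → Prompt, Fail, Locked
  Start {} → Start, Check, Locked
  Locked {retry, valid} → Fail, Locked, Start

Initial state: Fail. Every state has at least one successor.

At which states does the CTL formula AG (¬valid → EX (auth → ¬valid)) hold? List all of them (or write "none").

{Fail, Auth, Prompt, Check, Start, Locked}

States satisfying ¬valid → EX (auth → ¬valid): {Fail, Auth, Prompt, Check, Start, Locked}.
States satisfying AG (¬valid → EX (auth → ¬valid)): {Fail, Auth, Prompt, Check, Start, Locked}.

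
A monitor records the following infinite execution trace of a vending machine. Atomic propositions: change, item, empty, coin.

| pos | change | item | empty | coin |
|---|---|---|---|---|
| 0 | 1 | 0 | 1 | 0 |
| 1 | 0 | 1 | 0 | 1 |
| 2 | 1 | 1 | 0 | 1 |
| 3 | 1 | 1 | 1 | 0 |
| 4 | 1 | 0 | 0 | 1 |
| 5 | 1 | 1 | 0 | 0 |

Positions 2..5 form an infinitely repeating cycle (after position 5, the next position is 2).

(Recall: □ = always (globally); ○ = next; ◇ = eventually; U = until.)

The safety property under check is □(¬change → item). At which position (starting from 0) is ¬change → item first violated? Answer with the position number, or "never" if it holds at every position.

¬change → item holds at every position 0..5, and those are all the positions the trace ever visits, so the invariant □(¬change → item) is never violated.

never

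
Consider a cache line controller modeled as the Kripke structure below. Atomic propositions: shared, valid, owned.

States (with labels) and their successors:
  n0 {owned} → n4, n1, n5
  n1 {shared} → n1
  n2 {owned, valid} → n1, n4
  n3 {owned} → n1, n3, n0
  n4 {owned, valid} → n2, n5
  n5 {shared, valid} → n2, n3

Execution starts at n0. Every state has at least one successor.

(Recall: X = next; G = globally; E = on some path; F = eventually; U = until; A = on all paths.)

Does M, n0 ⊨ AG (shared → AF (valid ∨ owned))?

Does not hold

States satisfying shared → AF (valid ∨ owned): {n0, n2, n3, n4, n5}.
States satisfying AG (shared → AF (valid ∨ owned)): ∅.
n1 is reachable from n0 and violates shared → AF (valid ∨ owned), so AG fails at n0.
n0 ∉ Sat(AG (shared → AF (valid ∨ owned))).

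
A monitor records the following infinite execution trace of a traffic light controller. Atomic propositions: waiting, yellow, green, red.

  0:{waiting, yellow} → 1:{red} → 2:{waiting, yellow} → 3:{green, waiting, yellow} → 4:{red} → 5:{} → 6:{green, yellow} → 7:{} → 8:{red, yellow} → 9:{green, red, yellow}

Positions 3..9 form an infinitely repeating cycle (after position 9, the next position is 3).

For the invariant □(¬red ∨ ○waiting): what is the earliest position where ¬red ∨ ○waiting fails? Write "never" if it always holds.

4

Check ¬red ∨ ○waiting at each position in order: 0 ✓, 1 ✓, 2 ✓, 3 ✓.
At position 4 the labels are {red} and the next position 5 has {}, so ¬red ∨ ○waiting is false there. This is the first violation.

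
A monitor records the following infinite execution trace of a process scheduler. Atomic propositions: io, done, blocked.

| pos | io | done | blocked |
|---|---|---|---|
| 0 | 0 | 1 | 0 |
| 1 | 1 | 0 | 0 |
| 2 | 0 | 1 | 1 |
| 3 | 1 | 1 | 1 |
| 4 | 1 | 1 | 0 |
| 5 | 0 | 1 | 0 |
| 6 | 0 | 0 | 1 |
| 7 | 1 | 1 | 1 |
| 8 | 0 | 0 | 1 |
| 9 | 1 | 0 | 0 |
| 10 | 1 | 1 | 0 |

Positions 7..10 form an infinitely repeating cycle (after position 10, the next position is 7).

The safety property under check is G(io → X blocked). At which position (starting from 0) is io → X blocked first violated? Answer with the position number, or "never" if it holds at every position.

3

Check io → X blocked at each position in order: 0 ✓, 1 ✓, 2 ✓.
At position 3 the labels are {blocked, done, io} and the next position 4 has {done, io}, so io → X blocked is false there. This is the first violation.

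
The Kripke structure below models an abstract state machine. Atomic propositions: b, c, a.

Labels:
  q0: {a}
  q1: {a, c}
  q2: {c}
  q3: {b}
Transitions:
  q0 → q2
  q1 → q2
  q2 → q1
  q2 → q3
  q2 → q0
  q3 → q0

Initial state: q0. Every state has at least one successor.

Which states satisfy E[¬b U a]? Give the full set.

{q0, q1, q2}

States satisfying ¬b: {q0, q1, q2}.
States satisfying a: {q0, q1}.
States satisfying E[¬b U a]: {q0, q1, q2}.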